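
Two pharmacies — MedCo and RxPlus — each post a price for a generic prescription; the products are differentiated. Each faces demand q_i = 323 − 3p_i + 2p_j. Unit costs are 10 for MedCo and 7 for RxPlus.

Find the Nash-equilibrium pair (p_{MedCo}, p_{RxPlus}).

87.6875, 86.5625

MedCo's profit: π = (p_{MedCo} − 10)(323 − 3p_{MedCo} + 2p_{RxPlus}).
∂π/∂p_{MedCo} = 353 − 6p_{MedCo} + 2p_{RxPlus} = 0 ⇒ p_{MedCo} = 353/6 + (1/3)p_{RxPlus}.
Similarly p_{RxPlus} = 172/3 + (1/3)p_{MedCo}.
Plugging p_{RxPlus} into MedCo's best response: p_{MedCo} = 353/6 + (1/3)(172/3 + (1/3)p_{MedCo}) ⇒ (8/9)p_{MedCo} = 1403/18, so p_{MedCo} = 87.6875.
Then p_{RxPlus} = 172/3 + (1/3)·87.6875 = 86.5625.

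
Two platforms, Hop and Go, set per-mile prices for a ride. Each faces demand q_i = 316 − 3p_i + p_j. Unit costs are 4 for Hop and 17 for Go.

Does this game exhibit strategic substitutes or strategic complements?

Hop's profit: π = (p_{Hop} − 4)(316 − 3p_{Hop} + p_{Go}).
∂π/∂p_{Hop} = 328 − 6p_{Hop} + p_{Go} = 0 ⇒ p_{Hop} = 164/3 + (1/6)p_{Go}.
The best-response slope dp_{Hop}/dp_{Go} = 1/6 > 0: the reaction function is upward-sloping, so the choices are strategic complements.

strategic complements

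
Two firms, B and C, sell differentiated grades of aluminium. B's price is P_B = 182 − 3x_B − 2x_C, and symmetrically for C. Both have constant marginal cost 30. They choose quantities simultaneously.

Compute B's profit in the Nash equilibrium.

Firm B's profit: π = x_B(182 − 3x_B − 2x_C) − 30x_B.
∂π/∂x_B = 152 − 6x_B − 2x_C = 0 ⇒ x_B = 76/3 − (1/3)x_C.
The game is symmetric, so in equilibrium x_C = x_B: the reaction function gives (4/3)x_B = 76/3, hence x_B = 19.
P_B = 182 − 3·19 − 2·19 = 87.
Profit = (87 − 30)·19 = 1083.

1083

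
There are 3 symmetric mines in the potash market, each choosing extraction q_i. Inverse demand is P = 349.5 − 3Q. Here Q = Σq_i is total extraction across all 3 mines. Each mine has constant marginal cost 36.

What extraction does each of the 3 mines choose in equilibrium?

A representative mine's profit is π_i = q_i(349.5 − 3Q) − 36q_i, with Q = q_i + Σ_{j≠i} q_j.
First-order condition: 313.5 − 6q_i − 3Σ_{j≠i} q_j = 0.
Imposing symmetry (q_j = q for all j) turns Σ_{j≠i} q_j into 2q, so 313.5 = 12q and q = 26.125.

26.125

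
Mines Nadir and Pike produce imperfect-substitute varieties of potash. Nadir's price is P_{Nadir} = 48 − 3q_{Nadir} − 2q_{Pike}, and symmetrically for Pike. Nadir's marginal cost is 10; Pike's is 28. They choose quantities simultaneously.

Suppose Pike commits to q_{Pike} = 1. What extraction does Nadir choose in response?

6

Mine Nadir's profit: π = q_{Nadir}(48 − 3q_{Nadir} − 2q_{Pike}) − 10q_{Nadir}.
∂π/∂q_{Nadir} = 38 − 6q_{Nadir} − 2q_{Pike} = 0 ⇒ q_{Nadir} = 19/3 − (1/3)q_{Pike}.
At q_{Pike} = 1: q_{Nadir} = 19/3 − (1/3)·1 = 6.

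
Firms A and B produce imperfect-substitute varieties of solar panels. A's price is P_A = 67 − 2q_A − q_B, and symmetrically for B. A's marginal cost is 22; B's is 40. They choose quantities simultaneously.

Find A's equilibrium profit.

208.08

Firm A's profit: π = q_A(67 − 2q_A − q_B) − 22q_A.
∂π/∂q_A = 45 − 4q_A − q_B = 0 ⇒ q_A = 11.25 − 0.25q_B.
Similarly q_B = 6.75 − 0.25q_A.
Substituting the second reaction function into the first: q_A = 11.25 − 0.25(6.75 − 0.25q_A), which gives 0.9375q_A = 9.5625 ⇒ q_A = 10.2.
Then q_B = 6.75 − 0.25·10.2 = 4.2.
P_A = 67 − 2·10.2 − 4.2 = 42.4.
Profit = (42.4 − 22)·10.2 = 208.08.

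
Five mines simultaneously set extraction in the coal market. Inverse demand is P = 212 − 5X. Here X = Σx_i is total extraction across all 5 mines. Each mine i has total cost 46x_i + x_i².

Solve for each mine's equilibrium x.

A representative mine's profit is π_i = x_i(212 − 5X) − 46x_i − x_i², with X = x_i + Σ_{j≠i} x_j.
First-order condition: 166 − 12x_i − 5Σ_{j≠i} x_j = 0.
With identical mines, set every x_j = x: then 166 − 12x − 20x = 0, i.e. x = 166/32 = 5.1875.

5.1875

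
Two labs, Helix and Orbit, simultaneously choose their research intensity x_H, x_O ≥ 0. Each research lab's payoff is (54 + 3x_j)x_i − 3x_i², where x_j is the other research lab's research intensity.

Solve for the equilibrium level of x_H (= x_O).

Helix's payoff is (54 + 3x_O)x_H − 3x_H².
∂π/∂x_H = 54 + 3x_O − 6x_H = 0, so x_H = 9 + 0.5x_O.
Setting x_H = x_O in the reaction function: x_H = 9 + 0.5x_H, so x_H = 9 / 0.5 = 18.

18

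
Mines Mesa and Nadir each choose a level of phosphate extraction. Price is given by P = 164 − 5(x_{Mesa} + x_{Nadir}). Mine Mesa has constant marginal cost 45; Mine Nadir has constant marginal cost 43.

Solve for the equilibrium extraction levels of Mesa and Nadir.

7.8, 8.2

Mine Mesa's profit: π = x_{Mesa}(164 − 5(x_{Mesa} + x_{Nadir})) − 45x_{Mesa}.
∂π/∂x_{Mesa} = 119 − 10x_{Mesa} − 5x_{Nadir} = 0, so x_{Mesa} = 11.9 − 0.5x_{Nadir}.
By the same steps for Nadir: x_{Nadir} = 12.1 − 0.5x_{Mesa}.
Substituting the second reaction function into the first: x_{Mesa} = 11.9 − 0.5(12.1 − 0.5x_{Mesa}), which gives 0.75x_{Mesa} = 5.85 ⇒ x_{Mesa} = 7.8.
Then x_{Nadir} = 12.1 − 0.5·7.8 = 8.2.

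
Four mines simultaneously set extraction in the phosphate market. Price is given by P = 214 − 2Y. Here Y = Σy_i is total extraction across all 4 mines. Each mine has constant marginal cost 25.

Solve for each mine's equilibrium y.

A representative mine's profit is π_i = y_i(214 − 2Y) − 25y_i, with Y = y_i + Σ_{j≠i} y_j.
First-order condition: 189 − 4y_i − 2Σ_{j≠i} y_j = 0.
With identical mines, set every y_j = y: then 189 − 4y − 6y = 0, i.e. y = 189/10 = 18.9.

18.9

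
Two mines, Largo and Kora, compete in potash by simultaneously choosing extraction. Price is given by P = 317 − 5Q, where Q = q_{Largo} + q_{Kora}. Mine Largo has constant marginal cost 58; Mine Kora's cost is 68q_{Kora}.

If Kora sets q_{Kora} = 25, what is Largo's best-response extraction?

Mine Largo's profit: π = q_{Largo}(317 − 5(q_{Largo} + q_{Kora})) − 58q_{Largo}.
∂π/∂q_{Largo} = 259 − 10q_{Largo} − 5q_{Kora} = 0, so q_{Largo} = 25.9 − 0.5q_{Kora}.
At q_{Kora} = 25: q_{Largo} = 25.9 − 0.5·25 = 13.4.

13.4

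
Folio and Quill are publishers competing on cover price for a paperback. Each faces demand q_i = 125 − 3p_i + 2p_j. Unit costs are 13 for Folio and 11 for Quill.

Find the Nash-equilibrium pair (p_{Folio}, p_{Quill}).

Folio's profit: π = (p_{Folio} − 13)(125 − 3p_{Folio} + 2p_{Quill}).
∂π/∂p_{Folio} = 164 − 6p_{Folio} + 2p_{Quill} = 0 ⇒ p_{Folio} = 82/3 + (1/3)p_{Quill}.
Similarly p_{Quill} = 79/3 + (1/3)p_{Folio}.
Solving the two reaction functions simultaneously: (1 − (1/3)(1/3))p_{Folio} = 82/3 + (1/3)·(79/3), so (8/9)p_{Folio} = 325/9 and p_{Folio} = 40.625.
Then p_{Quill} = 79/3 + (1/3)·40.625 = 39.875.

40.625, 39.875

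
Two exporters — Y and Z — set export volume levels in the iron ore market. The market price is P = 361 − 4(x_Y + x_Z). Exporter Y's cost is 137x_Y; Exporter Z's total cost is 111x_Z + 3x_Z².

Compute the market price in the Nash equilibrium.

226

Exporter Y's profit: π = x_Y(361 − 4(x_Y + x_Z)) − 137x_Y.
∂π/∂x_Y = 224 − 8x_Y − 4x_Z = 0, so x_Y = 28 − 0.5x_Z.
For Z: ∂π/∂x_Z = 250 − 14x_Z − 4x_Y = 0 ⇒ x_Z = 125/7 − (2/7)x_Y.
Solving the two reaction functions simultaneously: (1 − (−0.5)(−2/7))x_Y = 28 − 0.5·(125/7), so (6/7)x_Y = 267/14 and x_Y = 22.25.
Then x_Z = 125/7 − (2/7)·22.25 = 11.5.
Equilibrium price: P = 361 − 4·33.75 = 226.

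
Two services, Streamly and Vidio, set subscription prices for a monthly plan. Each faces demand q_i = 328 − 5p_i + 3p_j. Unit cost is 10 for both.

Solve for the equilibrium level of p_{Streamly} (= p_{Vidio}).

54

Streamly's profit: π = (p_{Streamly} − 10)(328 − 5p_{Streamly} + 3p_{Vidio}).
∂π/∂p_{Streamly} = 378 − 10p_{Streamly} + 3p_{Vidio} = 0 ⇒ p_{Streamly} = 37.8 + 0.3p_{Vidio}.
By symmetry p_{Vidio} = p_{Streamly}; substituting into the reaction function, 0.7p_{Streamly} = 37.8 and p_{Streamly} = 54.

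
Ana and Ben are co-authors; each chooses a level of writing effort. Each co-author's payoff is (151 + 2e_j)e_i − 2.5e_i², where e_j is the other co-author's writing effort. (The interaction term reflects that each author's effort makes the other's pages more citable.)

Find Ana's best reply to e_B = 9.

Ana's payoff is (151 + 2e_B)e_A − 2.5e_A².
∂π/∂e_A = 151 + 2e_B − 5e_A = 0, so e_A = 30.2 + 0.4e_B.
At e_B = 9: e_A = 30.2 + 0.4·9 = 33.8.

33.8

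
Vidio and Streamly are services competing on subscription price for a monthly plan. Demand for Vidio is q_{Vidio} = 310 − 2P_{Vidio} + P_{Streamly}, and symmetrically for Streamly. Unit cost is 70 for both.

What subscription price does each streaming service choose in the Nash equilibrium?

Vidio's profit: π = (P_{Vidio} − 70)(310 − 2P_{Vidio} + P_{Streamly}).
∂π/∂P_{Vidio} = 450 − 4P_{Vidio} + P_{Streamly} = 0 ⇒ P_{Vidio} = 112.5 + 0.25P_{Streamly}.
Setting P_{Vidio} = P_{Streamly} in the reaction function: P_{Vidio} = 112.5 + 0.25P_{Vidio}, so P_{Vidio} = 112.5 / 0.75 = 150.

150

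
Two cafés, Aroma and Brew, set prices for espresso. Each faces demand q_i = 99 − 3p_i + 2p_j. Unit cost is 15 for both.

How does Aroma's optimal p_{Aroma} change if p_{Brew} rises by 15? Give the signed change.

Aroma's profit: π = (p_{Aroma} − 15)(99 − 3p_{Aroma} + 2p_{Brew}).
∂π/∂p_{Aroma} = 144 − 6p_{Aroma} + 2p_{Brew} = 0 ⇒ p_{Aroma} = 24 + (1/3)p_{Brew}.
The reaction-function slope is 1/3, so a 15-unit rise in p_{Brew} moves p_{Aroma} by 1/3 × 15 = 5. Aroma's best response rises — the actions are strategic complements.

5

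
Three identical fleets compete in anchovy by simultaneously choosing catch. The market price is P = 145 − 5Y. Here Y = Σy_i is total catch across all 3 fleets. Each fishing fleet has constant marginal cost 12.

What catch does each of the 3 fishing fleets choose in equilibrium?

6.65

A representative fishing fleet's profit is π_i = y_i(145 − 5Y) − 12y_i, with Y = y_i + Σ_{j≠i} y_j.
First-order condition: 133 − 10y_i − 5Σ_{j≠i} y_j = 0.
In a symmetric equilibrium every fishing fleet chooses the same y, so Σ_{j≠i} y_j = 2y. The condition becomes 133 − 20y = 0, giving y = 133/20 = 6.65.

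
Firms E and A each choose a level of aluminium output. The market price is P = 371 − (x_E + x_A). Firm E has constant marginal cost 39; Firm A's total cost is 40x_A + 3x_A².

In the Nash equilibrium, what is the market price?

Firm E's profit: π = x_E(371 − (x_E + x_A)) − 39x_E.
∂π/∂x_E = 332 − 2x_E − x_A = 0, so x_E = 166 − 0.5x_A.
For A: ∂π/∂x_A = 331 − 8x_A − x_E = 0 ⇒ x_A = 41.375 − 0.125x_E.
Plugging x_A into E's best response: x_E = 166 − 0.5(41.375 − 0.125x_E) ⇒ 0.9375x_E = 145.3125, so x_E = 155.
Then x_A = 41.375 − 0.125·155 = 22.
Equilibrium price: P = 371 − 177 = 194.

194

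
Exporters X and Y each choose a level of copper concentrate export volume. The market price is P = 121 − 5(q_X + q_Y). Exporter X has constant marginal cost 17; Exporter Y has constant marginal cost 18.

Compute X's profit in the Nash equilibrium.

Exporter X's profit: π = q_X(121 − 5(q_X + q_Y)) − 17q_X.
∂π/∂q_X = 104 − 10q_X − 5q_Y = 0, so q_X = 10.4 − 0.5q_Y.
By the same steps for Y: q_Y = 10.3 − 0.5q_X.
Solving the two reaction functions simultaneously: (1 − (−0.5)(−0.5))q_X = 10.4 − 0.5·10.3, so 0.75q_X = 5.25 and q_X = 7.
Then q_Y = 10.3 − 0.5·7 = 6.8.
Price P = 121 − 5·13.8 = 52.
X's profit: (52 − 17)·7 = 245.

245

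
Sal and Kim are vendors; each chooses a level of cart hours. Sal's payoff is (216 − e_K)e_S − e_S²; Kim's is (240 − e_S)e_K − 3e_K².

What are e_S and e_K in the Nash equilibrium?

96, 24

Expanding Sal's payoff: 216e_S − e_Ke_S − e_S².
∂π/∂e_S = 216 − e_K − 2e_S = 0, so e_S = 108 − 0.5e_K.
Likewise for Kim: e_K = 40 − (1/6)e_S.
Substituting the second reaction function into the first: e_S = 108 − 0.5(40 − (1/6)e_S), which gives (11/12)e_S = 88 ⇒ e_S = 96.
Then e_K = 40 − (1/6)·96 = 24.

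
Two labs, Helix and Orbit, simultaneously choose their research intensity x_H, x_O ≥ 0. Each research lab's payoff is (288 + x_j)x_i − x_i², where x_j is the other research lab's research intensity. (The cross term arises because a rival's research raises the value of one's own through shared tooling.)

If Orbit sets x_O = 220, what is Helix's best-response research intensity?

Helix's payoff is (288 + x_O)x_H − x_H².
∂π/∂x_H = 288 + x_O − 2x_H = 0, so x_H = 144 + 0.5x_O.
At x_O = 220: x_H = 144 + 0.5·220 = 254.

254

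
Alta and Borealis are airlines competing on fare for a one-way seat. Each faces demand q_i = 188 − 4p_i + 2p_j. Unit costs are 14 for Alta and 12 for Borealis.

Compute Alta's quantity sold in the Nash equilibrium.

Alta's profit: π = (p_{Alta} − 14)(188 − 4p_{Alta} + 2p_{Borealis}).
∂π/∂p_{Alta} = 244 − 8p_{Alta} + 2p_{Borealis} = 0 ⇒ p_{Alta} = 30.5 + 0.25p_{Borealis}.
Similarly p_{Borealis} = 29.5 + 0.25p_{Alta}.
Solving the two reaction functions simultaneously: (1 − (0.25)(0.25))p_{Alta} = 30.5 + 0.25·29.5, so 0.9375p_{Alta} = 37.875 and p_{Alta} = 40.4.
Then p_{Borealis} = 29.5 + 0.25·40.4 = 39.6.
q_{Alta} = 188 − 4·40.4 + 2·39.6 = 105.6.

105.6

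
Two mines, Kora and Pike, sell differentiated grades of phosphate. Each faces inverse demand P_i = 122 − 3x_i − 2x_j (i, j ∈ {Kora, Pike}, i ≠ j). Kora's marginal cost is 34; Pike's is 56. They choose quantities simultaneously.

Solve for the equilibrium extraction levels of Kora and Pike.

12.375, 6.875

Mine Kora's profit: π = x_{Kora}(122 − 3x_{Kora} − 2x_{Pike}) − 34x_{Kora}.
∂π/∂x_{Kora} = 88 − 6x_{Kora} − 2x_{Pike} = 0 ⇒ x_{Kora} = 44/3 − (1/3)x_{Pike}.
Similarly x_{Pike} = 11 − (1/3)x_{Kora}.
Solving the two reaction functions simultaneously: (1 − (−1/3)(−1/3))x_{Kora} = 44/3 − (1/3)·11, so (8/9)x_{Kora} = 11 and x_{Kora} = 12.375.
Then x_{Pike} = 11 − (1/3)·12.375 = 6.875.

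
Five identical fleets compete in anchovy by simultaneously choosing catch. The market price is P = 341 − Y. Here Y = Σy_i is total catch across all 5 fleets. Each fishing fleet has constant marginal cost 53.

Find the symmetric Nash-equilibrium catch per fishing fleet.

A representative fishing fleet's profit is π_i = y_i(341 − Y) − 53y_i, with Y = y_i + Σ_{j≠i} y_j.
First-order condition: 288 − 2y_i − Σ_{j≠i} y_j = 0.
Imposing symmetry (y_j = y for all j) turns Σ_{j≠i} y_j into 4y, so 288 = 6y and y = 48.

48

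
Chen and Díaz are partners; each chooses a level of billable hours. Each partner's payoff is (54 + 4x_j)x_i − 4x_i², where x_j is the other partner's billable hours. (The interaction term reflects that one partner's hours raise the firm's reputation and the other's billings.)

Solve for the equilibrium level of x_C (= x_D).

Chen's payoff is (54 + 4x_D)x_C − 4x_C².
∂π/∂x_C = 54 + 4x_D − 8x_C = 0, so x_C = 6.75 + 0.5x_D.
Setting x_C = x_D in the reaction function: x_C = 6.75 + 0.5x_C, so x_C = 6.75 / 0.5 = 13.5.

13.5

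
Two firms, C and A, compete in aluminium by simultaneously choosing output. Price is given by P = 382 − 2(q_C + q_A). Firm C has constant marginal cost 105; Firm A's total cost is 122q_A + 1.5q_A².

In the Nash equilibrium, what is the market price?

Firm C's profit: π = q_C(382 − 2(q_C + q_A)) − 105q_C.
∂π/∂q_C = 277 − 4q_C − 2q_A = 0, so q_C = 69.25 − 0.5q_A.
For A: ∂π/∂q_A = 260 − 7q_A − 2q_C = 0 ⇒ q_A = 260/7 − (2/7)q_C.
Solving the two reaction functions simultaneously: (1 − (−0.5)(−2/7))q_C = 69.25 − 0.5·(260/7), so (6/7)q_C = 1419/28 and q_C = 59.125.
Then q_A = 260/7 − (2/7)·59.125 = 20.25.
Equilibrium price: P = 382 − 2·79.375 = 223.25.

223.25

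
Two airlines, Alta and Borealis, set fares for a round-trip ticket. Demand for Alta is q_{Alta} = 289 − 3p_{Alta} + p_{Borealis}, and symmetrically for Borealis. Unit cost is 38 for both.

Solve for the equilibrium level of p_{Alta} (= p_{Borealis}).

Alta's profit: π = (p_{Alta} − 38)(289 − 3p_{Alta} + p_{Borealis}).
∂π/∂p_{Alta} = 403 − 6p_{Alta} + p_{Borealis} = 0 ⇒ p_{Alta} = 403/6 + (1/6)p_{Borealis}.
Setting p_{Alta} = p_{Borealis} in the reaction function: p_{Alta} = 403/6 + (1/6)p_{Alta}, so p_{Alta} = (403/6) / (5/6) = 80.6.

80.6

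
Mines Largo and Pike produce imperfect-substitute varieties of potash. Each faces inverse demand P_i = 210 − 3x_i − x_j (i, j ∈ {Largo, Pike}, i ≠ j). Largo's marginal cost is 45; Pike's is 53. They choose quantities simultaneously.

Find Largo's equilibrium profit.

1699.32

Mine Largo's profit: π = x_{Largo}(210 − 3x_{Largo} − x_{Pike}) − 45x_{Largo}.
∂π/∂x_{Largo} = 165 − 6x_{Largo} − x_{Pike} = 0 ⇒ x_{Largo} = 27.5 − (1/6)x_{Pike}.
Similarly x_{Pike} = 157/6 − (1/6)x_{Largo}.
Substituting the second reaction function into the first: x_{Largo} = 27.5 − (1/6)(157/6 − (1/6)x_{Largo}), which gives (35/36)x_{Largo} = 833/36 ⇒ x_{Largo} = 23.8.
Then x_{Pike} = 157/6 − (1/6)·23.8 = 22.2.
P_{Largo} = 210 − 3·23.8 − 22.2 = 116.4.
Profit = (116.4 − 45)·23.8 = 1699.32.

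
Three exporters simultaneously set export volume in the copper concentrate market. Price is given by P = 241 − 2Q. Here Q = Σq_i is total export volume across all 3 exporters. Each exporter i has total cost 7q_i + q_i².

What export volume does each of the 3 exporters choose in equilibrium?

23.4

A representative exporter's profit is π_i = q_i(241 − 2Q) − 7q_i − q_i², with Q = q_i + Σ_{j≠i} q_j.
First-order condition: 234 − 6q_i − 2Σ_{j≠i} q_j = 0.
Imposing symmetry (q_j = q for all j) turns Σ_{j≠i} q_j into 2q, so 234 = 10q and q = 23.4.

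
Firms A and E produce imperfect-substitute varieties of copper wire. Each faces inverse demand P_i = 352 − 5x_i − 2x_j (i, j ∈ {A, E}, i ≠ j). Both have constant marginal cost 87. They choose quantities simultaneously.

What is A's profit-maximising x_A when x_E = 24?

Firm A's profit: π = x_A(352 − 5x_A − 2x_E) − 87x_A.
∂π/∂x_A = 265 − 10x_A − 2x_E = 0 ⇒ x_A = 26.5 − 0.2x_E.
At x_E = 24: x_A = 26.5 − 0.2·24 = 21.7.

21.7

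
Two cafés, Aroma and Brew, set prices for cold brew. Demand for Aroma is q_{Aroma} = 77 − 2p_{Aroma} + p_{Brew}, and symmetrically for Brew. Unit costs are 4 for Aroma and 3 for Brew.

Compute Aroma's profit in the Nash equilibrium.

Aroma's profit: π = (p_{Aroma} − 4)(77 − 2p_{Aroma} + p_{Brew}).
∂π/∂p_{Aroma} = 85 − 4p_{Aroma} + p_{Brew} = 0 ⇒ p_{Aroma} = 21.25 + 0.25p_{Brew}.
Similarly p_{Brew} = 20.75 + 0.25p_{Aroma}.
Substituting the second reaction function into the first: p_{Aroma} = 21.25 + 0.25(20.75 + 0.25p_{Aroma}), which gives 0.9375p_{Aroma} = 26.4375 ⇒ p_{Aroma} = 28.2.
Then p_{Brew} = 20.75 + 0.25·28.2 = 27.8.
q_{Aroma} = 77 − 2·28.2 + 27.8 = 48.4.
Profit = (28.2 − 4)·48.4 = 1171.28.

1171.28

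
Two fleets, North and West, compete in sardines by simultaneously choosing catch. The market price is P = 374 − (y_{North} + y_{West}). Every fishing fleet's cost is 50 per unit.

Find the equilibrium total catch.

216

Fishing fleet North's profit: π = y_{North}(374 − (y_{North} + y_{West})) − 50y_{North}.
∂π/∂y_{North} = 324 − 2y_{North} − y_{West} = 0, so y_{North} = 162 − 0.5y_{West}.
The game is symmetric, so in equilibrium y_{West} = y_{North}: the reaction function gives 1.5y_{North} = 162, hence y_{North} = 108.
Total catch: 108 + 108 = 216.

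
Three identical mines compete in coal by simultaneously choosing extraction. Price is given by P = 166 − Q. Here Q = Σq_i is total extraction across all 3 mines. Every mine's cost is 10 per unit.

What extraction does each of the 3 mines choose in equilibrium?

39

A representative mine's profit is π_i = q_i(166 − Q) − 10q_i, with Q = q_i + Σ_{j≠i} q_j.
First-order condition: 156 − 2q_i − Σ_{j≠i} q_j = 0.
In a symmetric equilibrium every mine chooses the same q, so Σ_{j≠i} q_j = 2q. The condition becomes 156 − 4q = 0, giving q = 156/4 = 39.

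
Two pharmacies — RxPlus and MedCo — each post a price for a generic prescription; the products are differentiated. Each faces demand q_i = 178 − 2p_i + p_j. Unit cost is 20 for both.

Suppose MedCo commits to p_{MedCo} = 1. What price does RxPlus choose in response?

54.75

RxPlus's profit: π = (p_{RxPlus} − 20)(178 − 2p_{RxPlus} + p_{MedCo}).
∂π/∂p_{RxPlus} = 218 − 4p_{RxPlus} + p_{MedCo} = 0 ⇒ p_{RxPlus} = 54.5 + 0.25p_{MedCo}.
At p_{MedCo} = 1: p_{RxPlus} = 54.5 + 0.25·1 = 54.75.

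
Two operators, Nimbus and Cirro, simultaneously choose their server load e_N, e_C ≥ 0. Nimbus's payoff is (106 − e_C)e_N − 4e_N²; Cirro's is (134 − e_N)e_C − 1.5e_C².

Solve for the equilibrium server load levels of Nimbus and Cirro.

8, 42

Expanding Nimbus's payoff: 106e_N − e_Ce_N − 4e_N².
∂π/∂e_N = 106 − e_C − 8e_N = 0, so e_N = 13.25 − 0.125e_C.
Likewise for Cirro: e_C = 134/3 − (1/3)e_N.
Substituting the second reaction function into the first: e_N = 13.25 − 0.125(134/3 − (1/3)e_N), which gives (23/24)e_N = 23/3 ⇒ e_N = 8.
Then e_C = 134/3 − (1/3)·8 = 42.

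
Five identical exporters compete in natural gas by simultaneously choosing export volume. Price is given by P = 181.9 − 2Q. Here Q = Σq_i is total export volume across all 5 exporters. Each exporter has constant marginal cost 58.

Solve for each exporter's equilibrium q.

A representative exporter's profit is π_i = q_i(181.9 − 2Q) − 58q_i, with Q = q_i + Σ_{j≠i} q_j.
First-order condition: 123.9 − 4q_i − 2Σ_{j≠i} q_j = 0.
With identical exporters, set every q_j = q: then 123.9 − 4q − 8q = 0, i.e. q = 123.9/12 = 10.325.

10.325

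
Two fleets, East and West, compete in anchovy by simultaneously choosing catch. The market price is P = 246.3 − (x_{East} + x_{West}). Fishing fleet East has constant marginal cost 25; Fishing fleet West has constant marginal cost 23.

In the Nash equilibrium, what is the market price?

Fishing fleet East's profit: π = x_{East}(246.3 − (x_{East} + x_{West})) − 25x_{East}.
∂π/∂x_{East} = 221.3 − 2x_{East} − x_{West} = 0, so x_{East} = 110.65 − 0.5x_{West}.
By the same steps for West: x_{West} = 111.65 − 0.5x_{East}.
Solving the two reaction functions simultaneously: (1 − (−0.5)(−0.5))x_{East} = 110.65 − 0.5·111.65, so 0.75x_{East} = 54.825 and x_{East} = 73.1.
Then x_{West} = 111.65 − 0.5·73.1 = 75.1.
Equilibrium price: P = 246.3 − 148.2 = 98.1.

98.1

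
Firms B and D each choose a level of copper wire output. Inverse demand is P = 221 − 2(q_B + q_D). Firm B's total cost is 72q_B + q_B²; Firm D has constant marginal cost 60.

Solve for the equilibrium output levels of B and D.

13.7, 33.4

Firm B's profit: π = q_B(221 − 2(q_B + q_D)) − 72q_B − q_B².
∂π/∂q_B = 149 − 6q_B − 2q_D = 0, so q_B = 149/6 − (1/3)q_D.
For D: ∂π/∂q_D = 161 − 4q_D − 2q_B = 0 ⇒ q_D = 40.25 − 0.5q_B.
Plugging q_D into B's best response: q_B = 149/6 − (1/3)(40.25 − 0.5q_B) ⇒ (5/6)q_B = 137/12, so q_B = 13.7.
Then q_D = 40.25 − 0.5·13.7 = 33.4.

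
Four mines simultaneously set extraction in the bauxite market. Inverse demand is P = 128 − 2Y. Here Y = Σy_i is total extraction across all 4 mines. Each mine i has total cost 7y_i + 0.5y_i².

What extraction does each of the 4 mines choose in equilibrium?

A representative mine's profit is π_i = y_i(128 − 2Y) − 7y_i − 0.5y_i², with Y = y_i + Σ_{j≠i} y_j.
First-order condition: 121 − 5y_i − 2Σ_{j≠i} y_j = 0.
With identical mines, set every y_j = y: then 121 − 5y − 6y = 0, i.e. y = 121/11 = 11.

11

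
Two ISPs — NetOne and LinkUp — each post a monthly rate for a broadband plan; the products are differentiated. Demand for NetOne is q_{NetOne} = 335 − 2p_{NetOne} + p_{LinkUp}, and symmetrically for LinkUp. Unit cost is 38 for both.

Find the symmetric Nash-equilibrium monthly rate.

NetOne's profit: π = (p_{NetOne} − 38)(335 − 2p_{NetOne} + p_{LinkUp}).
∂π/∂p_{NetOne} = 411 − 4p_{NetOne} + p_{LinkUp} = 0 ⇒ p_{NetOne} = 102.75 + 0.25p_{LinkUp}.
The game is symmetric, so in equilibrium p_{LinkUp} = p_{NetOne}: the reaction function gives 0.75p_{NetOne} = 102.75, hence p_{NetOne} = 137.

137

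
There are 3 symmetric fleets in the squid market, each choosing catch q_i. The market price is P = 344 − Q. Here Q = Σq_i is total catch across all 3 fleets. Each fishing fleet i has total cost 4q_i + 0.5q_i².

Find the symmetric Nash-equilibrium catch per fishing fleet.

A representative fishing fleet's profit is π_i = q_i(344 − Q) − 4q_i − 0.5q_i², with Q = q_i + Σ_{j≠i} q_j.
First-order condition: 340 − 3q_i − Σ_{j≠i} q_j = 0.
With identical fishing fleets, set every q_j = q: then 340 − 3q − 2q = 0, i.e. q = 340/5 = 68.

68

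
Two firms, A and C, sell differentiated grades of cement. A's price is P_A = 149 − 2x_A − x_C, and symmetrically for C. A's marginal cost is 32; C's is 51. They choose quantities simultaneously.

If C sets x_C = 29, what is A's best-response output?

Firm A's profit: π = x_A(149 − 2x_A − x_C) − 32x_A.
∂π/∂x_A = 117 − 4x_A − x_C = 0 ⇒ x_A = 29.25 − 0.25x_C.
At x_C = 29: x_A = 29.25 − 0.25·29 = 22.

22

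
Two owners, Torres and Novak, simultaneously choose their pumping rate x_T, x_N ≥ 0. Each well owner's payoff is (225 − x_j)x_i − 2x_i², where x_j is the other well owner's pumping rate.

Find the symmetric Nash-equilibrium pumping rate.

45

Torres's payoff is (225 − x_N)x_T − 2x_T².
∂π/∂x_T = 225 − x_N − 4x_T = 0, so x_T = 56.25 − 0.25x_N.
By symmetry x_N = x_T; substituting into the reaction function, 1.25x_T = 56.25 and x_T = 45.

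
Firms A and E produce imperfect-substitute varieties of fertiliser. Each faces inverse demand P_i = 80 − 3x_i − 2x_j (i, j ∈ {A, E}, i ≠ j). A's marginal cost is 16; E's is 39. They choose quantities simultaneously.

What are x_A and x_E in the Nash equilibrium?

9.4375, 3.6875

Firm A's profit: π = x_A(80 − 3x_A − 2x_E) − 16x_A.
∂π/∂x_A = 64 − 6x_A − 2x_E = 0 ⇒ x_A = 32/3 − (1/3)x_E.
Similarly x_E = 41/6 − (1/3)x_A.
Substituting the second reaction function into the first: x_A = 32/3 − (1/3)(41/6 − (1/3)x_A), which gives (8/9)x_A = 151/18 ⇒ x_A = 9.4375.
Then x_E = 41/6 − (1/3)·9.4375 = 3.6875.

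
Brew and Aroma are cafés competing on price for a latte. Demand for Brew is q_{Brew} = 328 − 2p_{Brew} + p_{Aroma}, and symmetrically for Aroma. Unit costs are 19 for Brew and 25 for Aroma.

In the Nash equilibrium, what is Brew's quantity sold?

207.6

Brew's profit: π = (p_{Brew} − 19)(328 − 2p_{Brew} + p_{Aroma}).
∂π/∂p_{Brew} = 366 − 4p_{Brew} + p_{Aroma} = 0 ⇒ p_{Brew} = 91.5 + 0.25p_{Aroma}.
Similarly p_{Aroma} = 94.5 + 0.25p_{Brew}.
Substituting the second reaction function into the first: p_{Brew} = 91.5 + 0.25(94.5 + 0.25p_{Brew}), which gives 0.9375p_{Brew} = 115.125 ⇒ p_{Brew} = 122.8.
Then p_{Aroma} = 94.5 + 0.25·122.8 = 125.2.
q_{Brew} = 328 − 2·122.8 + 125.2 = 207.6.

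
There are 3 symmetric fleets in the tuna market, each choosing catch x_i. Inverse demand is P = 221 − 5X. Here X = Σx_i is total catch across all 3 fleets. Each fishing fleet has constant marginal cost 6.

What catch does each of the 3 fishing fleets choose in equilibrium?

A representative fishing fleet's profit is π_i = x_i(221 − 5X) − 6x_i, with X = x_i + Σ_{j≠i} x_j.
First-order condition: 215 − 10x_i − 5Σ_{j≠i} x_j = 0.
With identical fishing fleets, set every x_j = x: then 215 − 10x − 10x = 0, i.e. x = 215/20 = 10.75.

10.75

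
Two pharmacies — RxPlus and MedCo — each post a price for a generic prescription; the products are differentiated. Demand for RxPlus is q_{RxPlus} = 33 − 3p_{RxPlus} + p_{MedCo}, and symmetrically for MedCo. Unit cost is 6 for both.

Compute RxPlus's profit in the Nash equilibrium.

RxPlus's profit: π = (p_{RxPlus} − 6)(33 − 3p_{RxPlus} + p_{MedCo}).
∂π/∂p_{RxPlus} = 51 − 6p_{RxPlus} + p_{MedCo} = 0 ⇒ p_{RxPlus} = 8.5 + (1/6)p_{MedCo}.
By symmetry p_{MedCo} = p_{RxPlus}; substituting into the reaction function, (5/6)p_{RxPlus} = 8.5 and p_{RxPlus} = 10.2.
q_{RxPlus} = 33 − 3·10.2 + 10.2 = 12.6.
Profit = (10.2 − 6)·12.6 = 52.92.

52.92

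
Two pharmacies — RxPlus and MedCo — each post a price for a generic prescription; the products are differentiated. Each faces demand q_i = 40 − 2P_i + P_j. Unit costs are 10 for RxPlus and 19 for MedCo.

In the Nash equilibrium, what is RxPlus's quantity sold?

22.4

RxPlus's profit: π = (P_{RxPlus} − 10)(40 − 2P_{RxPlus} + P_{MedCo}).
∂π/∂P_{RxPlus} = 60 − 4P_{RxPlus} + P_{MedCo} = 0 ⇒ P_{RxPlus} = 15 + 0.25P_{MedCo}.
Similarly P_{MedCo} = 19.5 + 0.25P_{RxPlus}.
Substituting the second reaction function into the first: P_{RxPlus} = 15 + 0.25(19.5 + 0.25P_{RxPlus}), which gives 0.9375P_{RxPlus} = 19.875 ⇒ P_{RxPlus} = 21.2.
Then P_{MedCo} = 19.5 + 0.25·21.2 = 24.8.
q_{RxPlus} = 40 − 2·21.2 + 24.8 = 22.4.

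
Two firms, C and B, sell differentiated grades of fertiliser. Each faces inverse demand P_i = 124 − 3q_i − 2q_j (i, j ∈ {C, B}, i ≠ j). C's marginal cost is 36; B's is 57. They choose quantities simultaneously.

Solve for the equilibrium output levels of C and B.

12.3125, 7.0625

Firm C's profit: π = q_C(124 − 3q_C − 2q_B) − 36q_C.
∂π/∂q_C = 88 − 6q_C − 2q_B = 0 ⇒ q_C = 44/3 − (1/3)q_B.
Similarly q_B = 67/6 − (1/3)q_C.
Plugging q_B into C's best response: q_C = 44/3 − (1/3)(67/6 − (1/3)q_C) ⇒ (8/9)q_C = 197/18, so q_C = 12.3125.
Then q_B = 67/6 − (1/3)·12.3125 = 7.0625.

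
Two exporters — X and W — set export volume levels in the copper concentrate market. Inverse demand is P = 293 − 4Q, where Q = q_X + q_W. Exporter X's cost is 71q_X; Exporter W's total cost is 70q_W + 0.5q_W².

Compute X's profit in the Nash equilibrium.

Exporter X's profit: π = q_X(293 − 4(q_X + q_W)) − 71q_X.
∂π/∂q_X = 222 − 8q_X − 4q_W = 0, so q_X = 27.75 − 0.5q_W.
For W: ∂π/∂q_W = 223 − 9q_W − 4q_X = 0 ⇒ q_W = 223/9 − (4/9)q_X.
Solving the two reaction functions simultaneously: (1 − (−0.5)(−4/9))q_X = 27.75 − 0.5·(223/9), so (7/9)q_X = 553/36 and q_X = 19.75.
Then q_W = 223/9 − (4/9)·19.75 = 16.
Price P = 293 − 4·35.75 = 150.
X's profit: (150 − 71)·19.75 = 1560.25.

1560.25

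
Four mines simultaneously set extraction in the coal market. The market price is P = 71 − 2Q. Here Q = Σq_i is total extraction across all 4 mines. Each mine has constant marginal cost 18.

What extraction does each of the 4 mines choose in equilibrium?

5.3

A representative mine's profit is π_i = q_i(71 − 2Q) − 18q_i, with Q = q_i + Σ_{j≠i} q_j.
First-order condition: 53 − 4q_i − 2Σ_{j≠i} q_j = 0.
In a symmetric equilibrium every mine chooses the same q, so Σ_{j≠i} q_j = 3q. The condition becomes 53 − 10q = 0, giving q = 53/10 = 5.3.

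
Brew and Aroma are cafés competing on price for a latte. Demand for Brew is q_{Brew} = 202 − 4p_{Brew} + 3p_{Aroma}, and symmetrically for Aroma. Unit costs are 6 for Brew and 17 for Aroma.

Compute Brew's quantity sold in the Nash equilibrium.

166.4

Brew's profit: π = (p_{Brew} − 6)(202 − 4p_{Brew} + 3p_{Aroma}).
∂π/∂p_{Brew} = 226 − 8p_{Brew} + 3p_{Aroma} = 0 ⇒ p_{Brew} = 28.25 + 0.375p_{Aroma}.
Similarly p_{Aroma} = 33.75 + 0.375p_{Brew}.
Plugging p_{Aroma} into Brew's best response: p_{Brew} = 28.25 + 0.375(33.75 + 0.375p_{Brew}) ⇒ (55/64)p_{Brew} = 1309/32, so p_{Brew} = 47.6.
Then p_{Aroma} = 33.75 + 0.375·47.6 = 51.6.
q_{Brew} = 202 − 4·47.6 + 3·51.6 = 166.4.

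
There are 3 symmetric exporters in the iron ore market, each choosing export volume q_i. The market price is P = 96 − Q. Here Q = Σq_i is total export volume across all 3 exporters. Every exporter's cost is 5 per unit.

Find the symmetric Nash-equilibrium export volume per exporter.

22.75

A representative exporter's profit is π_i = q_i(96 − Q) − 5q_i, with Q = q_i + Σ_{j≠i} q_j.
First-order condition: 91 − 2q_i − Σ_{j≠i} q_j = 0.
With identical exporters, set every q_j = q: then 91 − 2q − 2q = 0, i.e. q = 91/4 = 22.75.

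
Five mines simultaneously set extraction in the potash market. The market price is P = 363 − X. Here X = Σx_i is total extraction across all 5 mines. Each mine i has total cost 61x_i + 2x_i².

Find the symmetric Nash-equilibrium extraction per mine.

30.2

A representative mine's profit is π_i = x_i(363 − X) − 61x_i − 2x_i², with X = x_i + Σ_{j≠i} x_j.
First-order condition: 302 − 6x_i − Σ_{j≠i} x_j = 0.
In a symmetric equilibrium every mine chooses the same x, so Σ_{j≠i} x_j = 4x. The condition becomes 302 − 10x = 0, giving x = 302/10 = 30.2.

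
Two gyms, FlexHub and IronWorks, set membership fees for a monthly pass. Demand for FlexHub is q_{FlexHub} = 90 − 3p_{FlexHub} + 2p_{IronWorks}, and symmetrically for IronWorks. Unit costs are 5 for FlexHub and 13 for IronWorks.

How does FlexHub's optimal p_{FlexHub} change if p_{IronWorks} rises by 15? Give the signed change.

FlexHub's profit: π = (p_{FlexHub} − 5)(90 − 3p_{FlexHub} + 2p_{IronWorks}).
∂π/∂p_{FlexHub} = 105 − 6p_{FlexHub} + 2p_{IronWorks} = 0 ⇒ p_{FlexHub} = 17.5 + (1/3)p_{IronWorks}.
The reaction-function slope is 1/3, so a 15-unit rise in p_{IronWorks} moves p_{FlexHub} by 1/3 × 15 = 5. FlexHub's best response rises — the actions are strategic complements.

5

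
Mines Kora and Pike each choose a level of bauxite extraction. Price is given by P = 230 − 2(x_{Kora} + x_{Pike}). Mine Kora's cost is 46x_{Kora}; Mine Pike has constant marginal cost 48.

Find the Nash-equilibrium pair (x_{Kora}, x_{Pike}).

Mine Kora's profit: π = x_{Kora}(230 − 2(x_{Kora} + x_{Pike})) − 46x_{Kora}.
∂π/∂x_{Kora} = 184 − 4x_{Kora} − 2x_{Pike} = 0, so x_{Kora} = 46 − 0.5x_{Pike}.
By the same steps for Pike: x_{Pike} = 45.5 − 0.5x_{Kora}.
Solving the two reaction functions simultaneously: (1 − (−0.5)(−0.5))x_{Kora} = 46 − 0.5·45.5, so 0.75x_{Kora} = 23.25 and x_{Kora} = 31.
Then x_{Pike} = 45.5 − 0.5·31 = 30.

31, 30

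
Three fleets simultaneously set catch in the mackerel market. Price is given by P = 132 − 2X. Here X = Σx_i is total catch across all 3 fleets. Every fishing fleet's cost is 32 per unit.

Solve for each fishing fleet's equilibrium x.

12.5

A representative fishing fleet's profit is π_i = x_i(132 − 2X) − 32x_i, with X = x_i + Σ_{j≠i} x_j.
First-order condition: 100 − 4x_i − 2Σ_{j≠i} x_j = 0.
With identical fishing fleets, set every x_j = x: then 100 − 4x − 4x = 0, i.e. x = 100/8 = 12.5.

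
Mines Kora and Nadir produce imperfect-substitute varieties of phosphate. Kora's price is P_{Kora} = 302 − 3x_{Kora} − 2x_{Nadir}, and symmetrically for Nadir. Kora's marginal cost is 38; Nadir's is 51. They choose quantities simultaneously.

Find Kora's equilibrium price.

139.4375

Mine Kora's profit: π = x_{Kora}(302 − 3x_{Kora} − 2x_{Nadir}) − 38x_{Kora}.
∂π/∂x_{Kora} = 264 − 6x_{Kora} − 2x_{Nadir} = 0 ⇒ x_{Kora} = 44 − (1/3)x_{Nadir}.
Similarly x_{Nadir} = 251/6 − (1/3)x_{Kora}.
Solving the two reaction functions simultaneously: (1 − (−1/3)(−1/3))x_{Kora} = 44 − (1/3)·(251/6), so (8/9)x_{Kora} = 541/18 and x_{Kora} = 33.8125.
Then x_{Nadir} = 251/6 − (1/3)·33.8125 = 30.5625.
P_{Kora} = 302 − 3·33.8125 − 2·30.5625 = 139.4375.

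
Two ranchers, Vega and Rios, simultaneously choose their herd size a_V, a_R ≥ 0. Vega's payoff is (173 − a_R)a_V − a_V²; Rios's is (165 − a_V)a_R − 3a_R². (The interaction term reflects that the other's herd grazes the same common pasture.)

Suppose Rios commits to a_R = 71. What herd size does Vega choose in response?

Expanding Vega's payoff: 173a_V − a_Ra_V − a_V².
∂π/∂a_V = 173 − a_R − 2a_V = 0, so a_V = 86.5 − 0.5a_R.
At a_R = 71: a_V = 86.5 − 0.5·71 = 51.

51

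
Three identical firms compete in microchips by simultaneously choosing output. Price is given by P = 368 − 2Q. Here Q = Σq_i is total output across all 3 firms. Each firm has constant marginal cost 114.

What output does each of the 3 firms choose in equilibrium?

A representative firm's profit is π_i = q_i(368 − 2Q) − 114q_i, with Q = q_i + Σ_{j≠i} q_j.
First-order condition: 254 − 4q_i − 2Σ_{j≠i} q_j = 0.
With identical firms, set every q_j = q: then 254 − 4q − 4q = 0, i.e. q = 254/8 = 31.75.

31.75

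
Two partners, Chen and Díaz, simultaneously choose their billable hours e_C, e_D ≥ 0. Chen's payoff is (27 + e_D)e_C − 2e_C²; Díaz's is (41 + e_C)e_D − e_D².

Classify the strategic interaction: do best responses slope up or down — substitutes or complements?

strategic complements

Expanding Chen's payoff: 27e_C + e_De_C − 2e_C².
∂π/∂e_C = 27 + e_D − 4e_C = 0, so e_C = 6.75 + 0.25e_D.
The best-response slope de_C/de_D = 0.25 > 0: the reaction function is upward-sloping, so the choices are strategic complements.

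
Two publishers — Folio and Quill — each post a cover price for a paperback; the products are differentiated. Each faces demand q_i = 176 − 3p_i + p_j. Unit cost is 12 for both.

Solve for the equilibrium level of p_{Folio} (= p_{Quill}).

Folio's profit: π = (p_{Folio} − 12)(176 − 3p_{Folio} + p_{Quill}).
∂π/∂p_{Folio} = 212 − 6p_{Folio} + p_{Quill} = 0 ⇒ p_{Folio} = 106/3 + (1/6)p_{Quill}.
Setting p_{Folio} = p_{Quill} in the reaction function: p_{Folio} = 106/3 + (1/6)p_{Folio}, so p_{Folio} = (106/3) / (5/6) = 42.4.

42.4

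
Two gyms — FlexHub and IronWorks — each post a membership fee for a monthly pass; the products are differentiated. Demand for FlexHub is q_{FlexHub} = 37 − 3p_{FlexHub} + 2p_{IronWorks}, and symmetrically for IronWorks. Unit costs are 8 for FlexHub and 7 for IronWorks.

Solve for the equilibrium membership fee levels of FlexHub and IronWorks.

15.0625, 14.6875

FlexHub's profit: π = (p_{FlexHub} − 8)(37 − 3p_{FlexHub} + 2p_{IronWorks}).
∂π/∂p_{FlexHub} = 61 − 6p_{FlexHub} + 2p_{IronWorks} = 0 ⇒ p_{FlexHub} = 61/6 + (1/3)p_{IronWorks}.
Similarly p_{IronWorks} = 29/3 + (1/3)p_{FlexHub}.
Substituting the second reaction function into the first: p_{FlexHub} = 61/6 + (1/3)(29/3 + (1/3)p_{FlexHub}), which gives (8/9)p_{FlexHub} = 241/18 ⇒ p_{FlexHub} = 15.0625.
Then p_{IronWorks} = 29/3 + (1/3)·15.0625 = 14.6875.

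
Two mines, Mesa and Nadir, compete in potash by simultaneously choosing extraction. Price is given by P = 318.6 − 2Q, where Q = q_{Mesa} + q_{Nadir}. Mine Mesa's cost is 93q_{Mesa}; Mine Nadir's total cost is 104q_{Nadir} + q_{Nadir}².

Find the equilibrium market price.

Mine Mesa's profit: π = q_{Mesa}(318.6 − 2(q_{Mesa} + q_{Nadir})) − 93q_{Mesa}.
∂π/∂q_{Mesa} = 225.6 − 4q_{Mesa} − 2q_{Nadir} = 0, so q_{Mesa} = 56.4 − 0.5q_{Nadir}.
For Nadir: ∂π/∂q_{Nadir} = 214.6 − 6q_{Nadir} − 2q_{Mesa} = 0 ⇒ q_{Nadir} = 1073/30 − (1/3)q_{Mesa}.
Plugging q_{Nadir} into Mesa's best response: q_{Mesa} = 56.4 − 0.5(1073/30 − (1/3)q_{Mesa}) ⇒ (5/6)q_{Mesa} = 2311/60, so q_{Mesa} = 46.22.
Then q_{Nadir} = 1073/30 − (1/3)·46.22 = 20.36.
Equilibrium price: P = 318.6 − 2·66.58 = 185.44.

185.44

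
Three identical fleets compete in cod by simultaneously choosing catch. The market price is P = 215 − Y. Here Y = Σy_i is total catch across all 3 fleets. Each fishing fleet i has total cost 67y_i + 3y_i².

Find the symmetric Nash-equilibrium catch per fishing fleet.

A representative fishing fleet's profit is π_i = y_i(215 − Y) − 67y_i − 3y_i², with Y = y_i + Σ_{j≠i} y_j.
First-order condition: 148 − 8y_i − Σ_{j≠i} y_j = 0.
In a symmetric equilibrium every fishing fleet chooses the same y, so Σ_{j≠i} y_j = 2y. The condition becomes 148 − 10y = 0, giving y = 148/10 = 14.8.

14.8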